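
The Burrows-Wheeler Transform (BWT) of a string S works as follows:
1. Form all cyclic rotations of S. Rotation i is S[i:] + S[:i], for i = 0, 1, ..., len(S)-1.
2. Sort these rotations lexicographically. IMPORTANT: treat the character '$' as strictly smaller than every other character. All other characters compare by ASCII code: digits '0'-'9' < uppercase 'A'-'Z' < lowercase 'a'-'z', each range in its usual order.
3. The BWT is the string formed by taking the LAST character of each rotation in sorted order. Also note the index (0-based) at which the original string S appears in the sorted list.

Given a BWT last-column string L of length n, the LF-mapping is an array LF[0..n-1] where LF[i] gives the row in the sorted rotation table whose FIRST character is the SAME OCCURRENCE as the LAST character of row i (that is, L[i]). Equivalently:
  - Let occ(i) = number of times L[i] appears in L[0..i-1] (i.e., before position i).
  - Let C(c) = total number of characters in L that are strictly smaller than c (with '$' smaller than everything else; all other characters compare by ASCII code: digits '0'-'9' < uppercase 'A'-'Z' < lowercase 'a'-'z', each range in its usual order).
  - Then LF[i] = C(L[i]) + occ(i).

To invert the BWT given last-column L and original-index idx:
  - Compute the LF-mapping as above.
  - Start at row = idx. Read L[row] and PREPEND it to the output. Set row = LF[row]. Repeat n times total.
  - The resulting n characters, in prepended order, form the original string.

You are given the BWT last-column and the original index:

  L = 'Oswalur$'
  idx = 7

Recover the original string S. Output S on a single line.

LF mapping: 1 5 7 2 3 6 4 0
Walk LF starting at row 7, prepending L[row]:
  step 1: row=7, L[7]='$', prepend. Next row=LF[7]=0
  step 2: row=0, L[0]='O', prepend. Next row=LF[0]=1
  step 3: row=1, L[1]='s', prepend. Next row=LF[1]=5
  step 4: row=5, L[5]='u', prepend. Next row=LF[5]=6
  step 5: row=6, L[6]='r', prepend. Next row=LF[6]=4
  step 6: row=4, L[4]='l', prepend. Next row=LF[4]=3
  step 7: row=3, L[3]='a', prepend. Next row=LF[3]=2
  step 8: row=2, L[2]='w', prepend. Next row=LF[2]=7
Reversed output: walrusO$

Answer: walrusO$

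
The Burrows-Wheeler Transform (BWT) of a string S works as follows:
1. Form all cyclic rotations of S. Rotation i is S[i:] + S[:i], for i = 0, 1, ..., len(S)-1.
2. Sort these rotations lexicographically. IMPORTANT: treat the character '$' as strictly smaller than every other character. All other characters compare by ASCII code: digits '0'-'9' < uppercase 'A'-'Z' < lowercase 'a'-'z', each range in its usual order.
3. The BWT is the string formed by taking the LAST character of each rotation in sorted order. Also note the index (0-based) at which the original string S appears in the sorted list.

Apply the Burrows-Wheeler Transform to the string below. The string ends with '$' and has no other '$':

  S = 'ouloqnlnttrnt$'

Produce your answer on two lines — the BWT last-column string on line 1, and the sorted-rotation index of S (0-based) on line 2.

Answer: tnuqrll$otntno
7

Derivation:
All 14 rotations (rotation i = S[i:]+S[:i]):
  rot[0] = ouloqnlnttrnt$
  rot[1] = uloqnlnttrnt$o
  rot[2] = loqnlnttrnt$ou
  rot[3] = oqnlnttrnt$oul
  rot[4] = qnlnttrnt$oulo
  rot[5] = nlnttrnt$ouloq
  rot[6] = lnttrnt$ouloqn
  rot[7] = nttrnt$ouloqnl
  rot[8] = ttrnt$ouloqnln
  rot[9] = trnt$ouloqnlnt
  rot[10] = rnt$ouloqnlntt
  rot[11] = nt$ouloqnlnttr
  rot[12] = t$ouloqnlnttrn
  rot[13] = $ouloqnlnttrnt
Sorted (with $ < everything):
  sorted[0] = $ouloqnlnttrnt  (last char: 't')
  sorted[1] = lnttrnt$ouloqn  (last char: 'n')
  sorted[2] = loqnlnttrnt$ou  (last char: 'u')
  sorted[3] = nlnttrnt$ouloq  (last char: 'q')
  sorted[4] = nt$ouloqnlnttr  (last char: 'r')
  sorted[5] = nttrnt$ouloqnl  (last char: 'l')
  sorted[6] = oqnlnttrnt$oul  (last char: 'l')
  sorted[7] = ouloqnlnttrnt$  (last char: '$')
  sorted[8] = qnlnttrnt$oulo  (last char: 'o')
  sorted[9] = rnt$ouloqnlntt  (last char: 't')
  sorted[10] = t$ouloqnlnttrn  (last char: 'n')
  sorted[11] = trnt$ouloqnlnt  (last char: 't')
  sorted[12] = ttrnt$ouloqnln  (last char: 'n')
  sorted[13] = uloqnlnttrnt$o  (last char: 'o')
Last column: tnuqrll$otntno
Original string S is at sorted index 7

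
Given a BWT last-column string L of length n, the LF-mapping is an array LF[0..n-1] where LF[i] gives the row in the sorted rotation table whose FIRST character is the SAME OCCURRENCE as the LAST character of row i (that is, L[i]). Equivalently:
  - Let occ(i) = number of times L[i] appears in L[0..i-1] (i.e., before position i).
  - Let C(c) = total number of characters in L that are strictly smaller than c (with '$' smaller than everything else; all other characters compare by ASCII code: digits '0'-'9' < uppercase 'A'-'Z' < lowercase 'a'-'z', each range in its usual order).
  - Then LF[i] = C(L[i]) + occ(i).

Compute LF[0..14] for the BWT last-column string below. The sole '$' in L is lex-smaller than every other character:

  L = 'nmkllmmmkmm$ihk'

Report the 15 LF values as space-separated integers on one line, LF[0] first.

Char counts: '$':1, 'h':1, 'i':1, 'k':3, 'l':2, 'm':6, 'n':1
C (first-col start): C('$')=0, C('h')=1, C('i')=2, C('k')=3, C('l')=6, C('m')=8, C('n')=14
L[0]='n': occ=0, LF[0]=C('n')+0=14+0=14
L[1]='m': occ=0, LF[1]=C('m')+0=8+0=8
L[2]='k': occ=0, LF[2]=C('k')+0=3+0=3
L[3]='l': occ=0, LF[3]=C('l')+0=6+0=6
L[4]='l': occ=1, LF[4]=C('l')+1=6+1=7
L[5]='m': occ=1, LF[5]=C('m')+1=8+1=9
L[6]='m': occ=2, LF[6]=C('m')+2=8+2=10
L[7]='m': occ=3, LF[7]=C('m')+3=8+3=11
L[8]='k': occ=1, LF[8]=C('k')+1=3+1=4
L[9]='m': occ=4, LF[9]=C('m')+4=8+4=12
L[10]='m': occ=5, LF[10]=C('m')+5=8+5=13
L[11]='$': occ=0, LF[11]=C('$')+0=0+0=0
L[12]='i': occ=0, LF[12]=C('i')+0=2+0=2
L[13]='h': occ=0, LF[13]=C('h')+0=1+0=1
L[14]='k': occ=2, LF[14]=C('k')+2=3+2=5

Answer: 14 8 3 6 7 9 10 11 4 12 13 0 2 1 5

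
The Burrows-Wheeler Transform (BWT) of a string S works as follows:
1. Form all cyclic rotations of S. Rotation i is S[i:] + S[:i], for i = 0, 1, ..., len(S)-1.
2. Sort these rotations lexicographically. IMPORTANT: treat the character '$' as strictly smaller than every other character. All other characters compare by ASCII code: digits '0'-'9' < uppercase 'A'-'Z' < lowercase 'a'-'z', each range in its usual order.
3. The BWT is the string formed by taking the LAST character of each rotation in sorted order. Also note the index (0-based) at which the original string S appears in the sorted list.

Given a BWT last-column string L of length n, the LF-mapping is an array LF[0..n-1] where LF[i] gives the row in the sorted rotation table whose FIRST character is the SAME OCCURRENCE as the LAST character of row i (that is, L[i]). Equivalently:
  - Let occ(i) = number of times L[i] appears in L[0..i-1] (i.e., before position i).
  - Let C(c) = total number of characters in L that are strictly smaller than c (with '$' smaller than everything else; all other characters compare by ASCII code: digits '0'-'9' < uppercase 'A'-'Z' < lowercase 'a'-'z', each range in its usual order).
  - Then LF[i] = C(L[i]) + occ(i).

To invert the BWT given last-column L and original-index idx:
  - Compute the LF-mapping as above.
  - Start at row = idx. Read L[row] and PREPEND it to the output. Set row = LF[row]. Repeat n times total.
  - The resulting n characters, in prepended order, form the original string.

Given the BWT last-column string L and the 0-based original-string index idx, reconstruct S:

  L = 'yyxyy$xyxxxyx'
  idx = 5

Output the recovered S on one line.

LF mapping: 7 8 1 9 10 0 2 11 3 4 5 12 6
Walk LF starting at row 5, prepending L[row]:
  step 1: row=5, L[5]='$', prepend. Next row=LF[5]=0
  step 2: row=0, L[0]='y', prepend. Next row=LF[0]=7
  step 3: row=7, L[7]='y', prepend. Next row=LF[7]=11
  step 4: row=11, L[11]='y', prepend. Next row=LF[11]=12
  step 5: row=12, L[12]='x', prepend. Next row=LF[12]=6
  step 6: row=6, L[6]='x', prepend. Next row=LF[6]=2
  step 7: row=2, L[2]='x', prepend. Next row=LF[2]=1
  step 8: row=1, L[1]='y', prepend. Next row=LF[1]=8
  step 9: row=8, L[8]='x', prepend. Next row=LF[8]=3
  step 10: row=3, L[3]='y', prepend. Next row=LF[3]=9
  step 11: row=9, L[9]='x', prepend. Next row=LF[9]=4
  step 12: row=4, L[4]='y', prepend. Next row=LF[4]=10
  step 13: row=10, L[10]='x', prepend. Next row=LF[10]=5
Reversed output: xyxyxyxxxyyy$

Answer: xyxyxyxxxyyy$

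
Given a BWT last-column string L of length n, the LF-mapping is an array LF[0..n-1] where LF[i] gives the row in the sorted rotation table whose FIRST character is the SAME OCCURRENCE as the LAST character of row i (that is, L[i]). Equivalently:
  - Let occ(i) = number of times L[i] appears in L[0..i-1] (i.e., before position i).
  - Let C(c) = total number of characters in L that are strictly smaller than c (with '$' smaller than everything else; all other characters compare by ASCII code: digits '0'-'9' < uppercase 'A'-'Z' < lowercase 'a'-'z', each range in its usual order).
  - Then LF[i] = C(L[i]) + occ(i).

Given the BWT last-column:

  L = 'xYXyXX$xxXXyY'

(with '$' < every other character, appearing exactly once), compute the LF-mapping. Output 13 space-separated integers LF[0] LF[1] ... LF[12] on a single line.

Char counts: '$':1, 'X':5, 'Y':2, 'x':3, 'y':2
C (first-col start): C('$')=0, C('X')=1, C('Y')=6, C('x')=8, C('y')=11
L[0]='x': occ=0, LF[0]=C('x')+0=8+0=8
L[1]='Y': occ=0, LF[1]=C('Y')+0=6+0=6
L[2]='X': occ=0, LF[2]=C('X')+0=1+0=1
L[3]='y': occ=0, LF[3]=C('y')+0=11+0=11
L[4]='X': occ=1, LF[4]=C('X')+1=1+1=2
L[5]='X': occ=2, LF[5]=C('X')+2=1+2=3
L[6]='$': occ=0, LF[6]=C('$')+0=0+0=0
L[7]='x': occ=1, LF[7]=C('x')+1=8+1=9
L[8]='x': occ=2, LF[8]=C('x')+2=8+2=10
L[9]='X': occ=3, LF[9]=C('X')+3=1+3=4
L[10]='X': occ=4, LF[10]=C('X')+4=1+4=5
L[11]='y': occ=1, LF[11]=C('y')+1=11+1=12
L[12]='Y': occ=1, LF[12]=C('Y')+1=6+1=7

Answer: 8 6 1 11 2 3 0 9 10 4 5 12 7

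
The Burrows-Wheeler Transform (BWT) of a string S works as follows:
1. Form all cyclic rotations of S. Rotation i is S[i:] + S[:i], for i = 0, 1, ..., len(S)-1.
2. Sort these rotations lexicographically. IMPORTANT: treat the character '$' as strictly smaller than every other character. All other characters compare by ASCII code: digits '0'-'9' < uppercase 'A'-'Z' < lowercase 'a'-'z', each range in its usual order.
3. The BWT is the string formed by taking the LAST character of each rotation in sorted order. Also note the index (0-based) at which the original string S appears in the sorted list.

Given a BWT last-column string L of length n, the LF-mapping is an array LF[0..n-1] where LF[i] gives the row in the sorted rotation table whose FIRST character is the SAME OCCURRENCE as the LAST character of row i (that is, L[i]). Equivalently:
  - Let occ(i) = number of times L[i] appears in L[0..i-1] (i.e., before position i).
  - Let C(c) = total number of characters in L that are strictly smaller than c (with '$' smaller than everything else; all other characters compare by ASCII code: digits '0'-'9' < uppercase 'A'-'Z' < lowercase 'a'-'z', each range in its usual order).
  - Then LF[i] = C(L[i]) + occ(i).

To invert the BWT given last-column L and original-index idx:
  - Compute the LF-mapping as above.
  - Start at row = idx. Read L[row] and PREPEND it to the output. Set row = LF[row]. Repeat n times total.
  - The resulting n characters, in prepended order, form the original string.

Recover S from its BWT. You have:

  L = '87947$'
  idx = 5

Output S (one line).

Answer: 97478$

Derivation:
LF mapping: 4 2 5 1 3 0
Walk LF starting at row 5, prepending L[row]:
  step 1: row=5, L[5]='$', prepend. Next row=LF[5]=0
  step 2: row=0, L[0]='8', prepend. Next row=LF[0]=4
  step 3: row=4, L[4]='7', prepend. Next row=LF[4]=3
  step 4: row=3, L[3]='4', prepend. Next row=LF[3]=1
  step 5: row=1, L[1]='7', prepend. Next row=LF[1]=2
  step 6: row=2, L[2]='9', prepend. Next row=LF[2]=5
Reversed output: 97478$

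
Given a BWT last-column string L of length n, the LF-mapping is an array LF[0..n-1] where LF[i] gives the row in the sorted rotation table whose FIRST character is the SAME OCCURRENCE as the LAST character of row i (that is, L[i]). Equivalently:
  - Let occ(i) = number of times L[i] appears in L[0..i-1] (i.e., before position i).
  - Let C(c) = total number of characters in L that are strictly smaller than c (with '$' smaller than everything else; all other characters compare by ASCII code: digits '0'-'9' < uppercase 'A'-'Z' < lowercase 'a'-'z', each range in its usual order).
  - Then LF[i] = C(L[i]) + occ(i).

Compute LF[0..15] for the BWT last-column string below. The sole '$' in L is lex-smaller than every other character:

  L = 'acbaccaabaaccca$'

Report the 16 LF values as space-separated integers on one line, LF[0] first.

Answer: 1 10 8 2 11 12 3 4 9 5 6 13 14 15 7 0

Derivation:
Char counts: '$':1, 'a':7, 'b':2, 'c':6
C (first-col start): C('$')=0, C('a')=1, C('b')=8, C('c')=10
L[0]='a': occ=0, LF[0]=C('a')+0=1+0=1
L[1]='c': occ=0, LF[1]=C('c')+0=10+0=10
L[2]='b': occ=0, LF[2]=C('b')+0=8+0=8
L[3]='a': occ=1, LF[3]=C('a')+1=1+1=2
L[4]='c': occ=1, LF[4]=C('c')+1=10+1=11
L[5]='c': occ=2, LF[5]=C('c')+2=10+2=12
L[6]='a': occ=2, LF[6]=C('a')+2=1+2=3
L[7]='a': occ=3, LF[7]=C('a')+3=1+3=4
L[8]='b': occ=1, LF[8]=C('b')+1=8+1=9
L[9]='a': occ=4, LF[9]=C('a')+4=1+4=5
L[10]='a': occ=5, LF[10]=C('a')+5=1+5=6
L[11]='c': occ=3, LF[11]=C('c')+3=10+3=13
L[12]='c': occ=4, LF[12]=C('c')+4=10+4=14
L[13]='c': occ=5, LF[13]=C('c')+5=10+5=15
L[14]='a': occ=6, LF[14]=C('a')+6=1+6=7
L[15]='$': occ=0, LF[15]=C('$')+0=0+0=0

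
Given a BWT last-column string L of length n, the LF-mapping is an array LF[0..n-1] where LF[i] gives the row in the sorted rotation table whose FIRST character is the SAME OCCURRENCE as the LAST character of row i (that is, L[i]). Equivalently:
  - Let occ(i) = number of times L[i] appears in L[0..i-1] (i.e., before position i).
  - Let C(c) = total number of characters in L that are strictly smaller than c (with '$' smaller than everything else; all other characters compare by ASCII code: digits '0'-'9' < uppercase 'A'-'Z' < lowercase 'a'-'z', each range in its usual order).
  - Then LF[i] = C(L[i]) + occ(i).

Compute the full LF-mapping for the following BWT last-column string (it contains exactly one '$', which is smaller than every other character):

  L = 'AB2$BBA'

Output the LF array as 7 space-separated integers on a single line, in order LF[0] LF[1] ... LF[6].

Char counts: '$':1, '2':1, 'A':2, 'B':3
C (first-col start): C('$')=0, C('2')=1, C('A')=2, C('B')=4
L[0]='A': occ=0, LF[0]=C('A')+0=2+0=2
L[1]='B': occ=0, LF[1]=C('B')+0=4+0=4
L[2]='2': occ=0, LF[2]=C('2')+0=1+0=1
L[3]='$': occ=0, LF[3]=C('$')+0=0+0=0
L[4]='B': occ=1, LF[4]=C('B')+1=4+1=5
L[5]='B': occ=2, LF[5]=C('B')+2=4+2=6
L[6]='A': occ=1, LF[6]=C('A')+1=2+1=3

Answer: 2 4 1 0 5 6 3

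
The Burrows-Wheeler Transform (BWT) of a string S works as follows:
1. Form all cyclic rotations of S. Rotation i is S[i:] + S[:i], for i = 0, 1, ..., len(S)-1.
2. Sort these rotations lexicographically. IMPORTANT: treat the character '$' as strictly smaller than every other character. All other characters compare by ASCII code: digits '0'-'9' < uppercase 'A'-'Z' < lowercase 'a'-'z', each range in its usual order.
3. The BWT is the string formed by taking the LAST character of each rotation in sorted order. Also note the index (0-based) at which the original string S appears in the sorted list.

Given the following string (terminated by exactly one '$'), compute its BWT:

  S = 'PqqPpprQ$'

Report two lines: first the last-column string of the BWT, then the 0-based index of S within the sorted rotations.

Answer: Qq$rPpqPp
2

Derivation:
All 9 rotations (rotation i = S[i:]+S[:i]):
  rot[0] = PqqPpprQ$
  rot[1] = qqPpprQ$P
  rot[2] = qPpprQ$Pq
  rot[3] = PpprQ$Pqq
  rot[4] = pprQ$PqqP
  rot[5] = prQ$PqqPp
  rot[6] = rQ$PqqPpp
  rot[7] = Q$PqqPppr
  rot[8] = $PqqPpprQ
Sorted (with $ < everything):
  sorted[0] = $PqqPpprQ  (last char: 'Q')
  sorted[1] = PpprQ$Pqq  (last char: 'q')
  sorted[2] = PqqPpprQ$  (last char: '$')
  sorted[3] = Q$PqqPppr  (last char: 'r')
  sorted[4] = pprQ$PqqP  (last char: 'P')
  sorted[5] = prQ$PqqPp  (last char: 'p')
  sorted[6] = qPpprQ$Pq  (last char: 'q')
  sorted[7] = qqPpprQ$P  (last char: 'P')
  sorted[8] = rQ$PqqPpp  (last char: 'p')
Last column: Qq$rPpqPp
Original string S is at sorted index 2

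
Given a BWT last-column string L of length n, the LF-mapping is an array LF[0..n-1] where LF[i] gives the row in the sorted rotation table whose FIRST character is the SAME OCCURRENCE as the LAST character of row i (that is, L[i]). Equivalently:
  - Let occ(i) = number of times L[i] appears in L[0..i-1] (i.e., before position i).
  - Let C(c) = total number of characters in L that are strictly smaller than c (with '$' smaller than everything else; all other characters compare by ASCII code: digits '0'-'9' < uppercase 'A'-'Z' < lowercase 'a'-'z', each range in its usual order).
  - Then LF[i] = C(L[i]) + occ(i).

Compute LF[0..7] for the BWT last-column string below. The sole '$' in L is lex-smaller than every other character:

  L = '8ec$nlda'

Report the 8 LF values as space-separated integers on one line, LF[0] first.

Char counts: '$':1, '8':1, 'a':1, 'c':1, 'd':1, 'e':1, 'l':1, 'n':1
C (first-col start): C('$')=0, C('8')=1, C('a')=2, C('c')=3, C('d')=4, C('e')=5, C('l')=6, C('n')=7
L[0]='8': occ=0, LF[0]=C('8')+0=1+0=1
L[1]='e': occ=0, LF[1]=C('e')+0=5+0=5
L[2]='c': occ=0, LF[2]=C('c')+0=3+0=3
L[3]='$': occ=0, LF[3]=C('$')+0=0+0=0
L[4]='n': occ=0, LF[4]=C('n')+0=7+0=7
L[5]='l': occ=0, LF[5]=C('l')+0=6+0=6
L[6]='d': occ=0, LF[6]=C('d')+0=4+0=4
L[7]='a': occ=0, LF[7]=C('a')+0=2+0=2

Answer: 1 5 3 0 7 6 4 2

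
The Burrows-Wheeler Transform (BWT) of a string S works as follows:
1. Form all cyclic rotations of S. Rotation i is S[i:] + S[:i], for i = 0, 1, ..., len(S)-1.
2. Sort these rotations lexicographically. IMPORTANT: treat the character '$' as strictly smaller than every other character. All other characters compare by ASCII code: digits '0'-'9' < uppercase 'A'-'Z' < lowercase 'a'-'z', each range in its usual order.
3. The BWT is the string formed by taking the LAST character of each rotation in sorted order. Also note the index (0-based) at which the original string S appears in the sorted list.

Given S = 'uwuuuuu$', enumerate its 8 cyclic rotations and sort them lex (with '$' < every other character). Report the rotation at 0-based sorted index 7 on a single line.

Answer: wuuuuu$u

Derivation:
All 8 rotations (rotation i = S[i:]+S[:i]):
  rot[0] = uwuuuuu$
  rot[1] = wuuuuu$u
  rot[2] = uuuuu$uw
  rot[3] = uuuu$uwu
  rot[4] = uuu$uwuu
  rot[5] = uu$uwuuu
  rot[6] = u$uwuuuu
  rot[7] = $uwuuuuu
Sorted (with $ < everything):
  sorted[0] = $uwuuuuu
  sorted[1] = u$uwuuuu
  sorted[2] = uu$uwuuu
  sorted[3] = uuu$uwuu
  sorted[4] = uuuu$uwu
  sorted[5] = uuuuu$uw
  sorted[6] = uwuuuuu$
  sorted[7] = wuuuuu$u
sorted[7] = wuuuuu$u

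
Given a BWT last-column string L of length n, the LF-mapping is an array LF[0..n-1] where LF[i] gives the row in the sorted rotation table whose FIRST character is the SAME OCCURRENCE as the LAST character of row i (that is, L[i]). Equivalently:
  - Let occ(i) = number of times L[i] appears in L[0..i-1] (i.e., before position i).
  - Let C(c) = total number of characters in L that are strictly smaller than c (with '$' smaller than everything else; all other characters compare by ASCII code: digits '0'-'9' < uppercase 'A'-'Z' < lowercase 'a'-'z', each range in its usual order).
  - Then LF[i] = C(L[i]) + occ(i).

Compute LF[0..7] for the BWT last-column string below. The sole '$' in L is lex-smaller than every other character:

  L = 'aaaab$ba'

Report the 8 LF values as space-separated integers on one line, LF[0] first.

Char counts: '$':1, 'a':5, 'b':2
C (first-col start): C('$')=0, C('a')=1, C('b')=6
L[0]='a': occ=0, LF[0]=C('a')+0=1+0=1
L[1]='a': occ=1, LF[1]=C('a')+1=1+1=2
L[2]='a': occ=2, LF[2]=C('a')+2=1+2=3
L[3]='a': occ=3, LF[3]=C('a')+3=1+3=4
L[4]='b': occ=0, LF[4]=C('b')+0=6+0=6
L[5]='$': occ=0, LF[5]=C('$')+0=0+0=0
L[6]='b': occ=1, LF[6]=C('b')+1=6+1=7
L[7]='a': occ=4, LF[7]=C('a')+4=1+4=5

Answer: 1 2 3 4 6 0 7 5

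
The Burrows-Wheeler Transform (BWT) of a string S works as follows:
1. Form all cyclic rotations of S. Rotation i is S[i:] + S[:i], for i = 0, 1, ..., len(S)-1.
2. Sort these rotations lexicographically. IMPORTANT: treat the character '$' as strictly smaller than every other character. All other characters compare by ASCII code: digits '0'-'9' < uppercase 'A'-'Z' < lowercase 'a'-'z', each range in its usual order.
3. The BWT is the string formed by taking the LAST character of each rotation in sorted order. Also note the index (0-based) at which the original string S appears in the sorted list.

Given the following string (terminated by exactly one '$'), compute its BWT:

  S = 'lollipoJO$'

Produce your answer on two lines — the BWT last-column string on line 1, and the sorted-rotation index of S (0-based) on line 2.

Answer: OoJllo$pli
6

Derivation:
All 10 rotations (rotation i = S[i:]+S[:i]):
  rot[0] = lollipoJO$
  rot[1] = ollipoJO$l
  rot[2] = llipoJO$lo
  rot[3] = lipoJO$lol
  rot[4] = ipoJO$loll
  rot[5] = poJO$lolli
  rot[6] = oJO$lollip
  rot[7] = JO$lollipo
  rot[8] = O$lollipoJ
  rot[9] = $lollipoJO
Sorted (with $ < everything):
  sorted[0] = $lollipoJO  (last char: 'O')
  sorted[1] = JO$lollipo  (last char: 'o')
  sorted[2] = O$lollipoJ  (last char: 'J')
  sorted[3] = ipoJO$loll  (last char: 'l')
  sorted[4] = lipoJO$lol  (last char: 'l')
  sorted[5] = llipoJO$lo  (last char: 'o')
  sorted[6] = lollipoJO$  (last char: '$')
  sorted[7] = oJO$lollip  (last char: 'p')
  sorted[8] = ollipoJO$l  (last char: 'l')
  sorted[9] = poJO$lolli  (last char: 'i')
Last column: OoJllo$pli
Original string S is at sorted index 6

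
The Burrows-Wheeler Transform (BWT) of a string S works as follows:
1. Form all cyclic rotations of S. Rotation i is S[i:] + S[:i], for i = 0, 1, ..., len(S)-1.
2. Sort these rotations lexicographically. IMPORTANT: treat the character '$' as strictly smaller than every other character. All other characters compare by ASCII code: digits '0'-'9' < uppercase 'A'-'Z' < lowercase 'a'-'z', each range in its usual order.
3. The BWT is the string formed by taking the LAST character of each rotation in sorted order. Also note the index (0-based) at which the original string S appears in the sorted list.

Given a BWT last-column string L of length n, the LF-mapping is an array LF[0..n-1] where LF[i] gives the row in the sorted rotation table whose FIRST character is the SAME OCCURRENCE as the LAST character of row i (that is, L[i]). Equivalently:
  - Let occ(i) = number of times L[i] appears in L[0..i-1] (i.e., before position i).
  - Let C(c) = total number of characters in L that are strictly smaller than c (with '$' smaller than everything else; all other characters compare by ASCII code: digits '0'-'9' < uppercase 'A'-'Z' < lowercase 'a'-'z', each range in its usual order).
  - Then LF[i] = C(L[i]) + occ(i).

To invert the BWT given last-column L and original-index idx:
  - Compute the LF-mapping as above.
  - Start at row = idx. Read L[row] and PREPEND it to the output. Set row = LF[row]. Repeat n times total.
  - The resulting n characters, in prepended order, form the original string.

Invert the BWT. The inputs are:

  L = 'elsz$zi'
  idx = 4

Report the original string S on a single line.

LF mapping: 1 3 4 5 0 6 2
Walk LF starting at row 4, prepending L[row]:
  step 1: row=4, L[4]='$', prepend. Next row=LF[4]=0
  step 2: row=0, L[0]='e', prepend. Next row=LF[0]=1
  step 3: row=1, L[1]='l', prepend. Next row=LF[1]=3
  step 4: row=3, L[3]='z', prepend. Next row=LF[3]=5
  step 5: row=5, L[5]='z', prepend. Next row=LF[5]=6
  step 6: row=6, L[6]='i', prepend. Next row=LF[6]=2
  step 7: row=2, L[2]='s', prepend. Next row=LF[2]=4
Reversed output: sizzle$

Answer: sizzle$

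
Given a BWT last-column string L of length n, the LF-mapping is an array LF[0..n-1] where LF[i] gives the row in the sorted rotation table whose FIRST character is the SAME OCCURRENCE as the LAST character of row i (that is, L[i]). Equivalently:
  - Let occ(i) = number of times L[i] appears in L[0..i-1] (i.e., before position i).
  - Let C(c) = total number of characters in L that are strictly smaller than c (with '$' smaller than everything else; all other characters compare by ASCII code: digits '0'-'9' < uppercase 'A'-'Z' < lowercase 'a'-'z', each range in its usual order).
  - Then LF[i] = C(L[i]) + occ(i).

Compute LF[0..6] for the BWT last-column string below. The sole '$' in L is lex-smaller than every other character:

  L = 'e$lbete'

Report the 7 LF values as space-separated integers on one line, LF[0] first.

Answer: 2 0 5 1 3 6 4

Derivation:
Char counts: '$':1, 'b':1, 'e':3, 'l':1, 't':1
C (first-col start): C('$')=0, C('b')=1, C('e')=2, C('l')=5, C('t')=6
L[0]='e': occ=0, LF[0]=C('e')+0=2+0=2
L[1]='$': occ=0, LF[1]=C('$')+0=0+0=0
L[2]='l': occ=0, LF[2]=C('l')+0=5+0=5
L[3]='b': occ=0, LF[3]=C('b')+0=1+0=1
L[4]='e': occ=1, LF[4]=C('e')+1=2+1=3
L[5]='t': occ=0, LF[5]=C('t')+0=6+0=6
L[6]='e': occ=2, LF[6]=C('e')+2=2+2=4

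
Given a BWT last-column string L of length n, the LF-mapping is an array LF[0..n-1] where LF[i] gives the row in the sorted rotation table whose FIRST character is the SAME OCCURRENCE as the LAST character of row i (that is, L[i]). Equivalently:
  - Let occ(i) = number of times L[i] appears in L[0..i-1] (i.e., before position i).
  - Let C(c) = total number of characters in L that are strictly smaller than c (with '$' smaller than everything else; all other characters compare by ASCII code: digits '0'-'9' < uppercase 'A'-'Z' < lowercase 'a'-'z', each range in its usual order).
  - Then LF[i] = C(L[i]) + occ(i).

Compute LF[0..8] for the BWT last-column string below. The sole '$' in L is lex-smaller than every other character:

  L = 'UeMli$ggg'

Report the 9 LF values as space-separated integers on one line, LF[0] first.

Char counts: '$':1, 'M':1, 'U':1, 'e':1, 'g':3, 'i':1, 'l':1
C (first-col start): C('$')=0, C('M')=1, C('U')=2, C('e')=3, C('g')=4, C('i')=7, C('l')=8
L[0]='U': occ=0, LF[0]=C('U')+0=2+0=2
L[1]='e': occ=0, LF[1]=C('e')+0=3+0=3
L[2]='M': occ=0, LF[2]=C('M')+0=1+0=1
L[3]='l': occ=0, LF[3]=C('l')+0=8+0=8
L[4]='i': occ=0, LF[4]=C('i')+0=7+0=7
L[5]='$': occ=0, LF[5]=C('$')+0=0+0=0
L[6]='g': occ=0, LF[6]=C('g')+0=4+0=4
L[7]='g': occ=1, LF[7]=C('g')+1=4+1=5
L[8]='g': occ=2, LF[8]=C('g')+2=4+2=6

Answer: 2 3 1 8 7 0 4 5 6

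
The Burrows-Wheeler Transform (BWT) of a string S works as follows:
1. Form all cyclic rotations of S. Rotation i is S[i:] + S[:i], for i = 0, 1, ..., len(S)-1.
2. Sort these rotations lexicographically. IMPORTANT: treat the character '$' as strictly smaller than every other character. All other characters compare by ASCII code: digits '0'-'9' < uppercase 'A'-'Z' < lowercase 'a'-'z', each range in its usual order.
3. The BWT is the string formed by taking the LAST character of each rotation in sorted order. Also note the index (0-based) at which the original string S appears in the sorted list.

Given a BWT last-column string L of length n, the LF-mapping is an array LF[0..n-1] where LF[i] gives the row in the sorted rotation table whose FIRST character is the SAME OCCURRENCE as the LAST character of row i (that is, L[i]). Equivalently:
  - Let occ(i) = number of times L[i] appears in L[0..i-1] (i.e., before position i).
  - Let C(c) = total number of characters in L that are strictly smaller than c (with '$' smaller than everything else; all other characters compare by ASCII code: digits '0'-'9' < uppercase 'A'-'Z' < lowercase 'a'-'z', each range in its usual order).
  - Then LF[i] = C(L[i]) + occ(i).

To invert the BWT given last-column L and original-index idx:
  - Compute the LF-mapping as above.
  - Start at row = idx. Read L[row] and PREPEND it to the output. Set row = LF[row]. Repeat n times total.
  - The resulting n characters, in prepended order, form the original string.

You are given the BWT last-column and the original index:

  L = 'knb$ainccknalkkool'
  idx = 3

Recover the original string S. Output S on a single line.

LF mapping: 7 13 3 0 1 6 14 4 5 8 15 2 11 9 10 16 17 12
Walk LF starting at row 3, prepending L[row]:
  step 1: row=3, L[3]='$', prepend. Next row=LF[3]=0
  step 2: row=0, L[0]='k', prepend. Next row=LF[0]=7
  step 3: row=7, L[7]='c', prepend. Next row=LF[7]=4
  step 4: row=4, L[4]='a', prepend. Next row=LF[4]=1
  step 5: row=1, L[1]='n', prepend. Next row=LF[1]=13
  step 6: row=13, L[13]='k', prepend. Next row=LF[13]=9
  step 7: row=9, L[9]='k', prepend. Next row=LF[9]=8
  step 8: row=8, L[8]='c', prepend. Next row=LF[8]=5
  step 9: row=5, L[5]='i', prepend. Next row=LF[5]=6
  step 10: row=6, L[6]='n', prepend. Next row=LF[6]=14
  step 11: row=14, L[14]='k', prepend. Next row=LF[14]=10
  step 12: row=10, L[10]='n', prepend. Next row=LF[10]=15
  step 13: row=15, L[15]='o', prepend. Next row=LF[15]=16
  step 14: row=16, L[16]='o', prepend. Next row=LF[16]=17
  step 15: row=17, L[17]='l', prepend. Next row=LF[17]=12
  step 16: row=12, L[12]='l', prepend. Next row=LF[12]=11
  step 17: row=11, L[11]='a', prepend. Next row=LF[11]=2
  step 18: row=2, L[2]='b', prepend. Next row=LF[2]=3
Reversed output: balloonknickknack$

Answer: balloonknickknack$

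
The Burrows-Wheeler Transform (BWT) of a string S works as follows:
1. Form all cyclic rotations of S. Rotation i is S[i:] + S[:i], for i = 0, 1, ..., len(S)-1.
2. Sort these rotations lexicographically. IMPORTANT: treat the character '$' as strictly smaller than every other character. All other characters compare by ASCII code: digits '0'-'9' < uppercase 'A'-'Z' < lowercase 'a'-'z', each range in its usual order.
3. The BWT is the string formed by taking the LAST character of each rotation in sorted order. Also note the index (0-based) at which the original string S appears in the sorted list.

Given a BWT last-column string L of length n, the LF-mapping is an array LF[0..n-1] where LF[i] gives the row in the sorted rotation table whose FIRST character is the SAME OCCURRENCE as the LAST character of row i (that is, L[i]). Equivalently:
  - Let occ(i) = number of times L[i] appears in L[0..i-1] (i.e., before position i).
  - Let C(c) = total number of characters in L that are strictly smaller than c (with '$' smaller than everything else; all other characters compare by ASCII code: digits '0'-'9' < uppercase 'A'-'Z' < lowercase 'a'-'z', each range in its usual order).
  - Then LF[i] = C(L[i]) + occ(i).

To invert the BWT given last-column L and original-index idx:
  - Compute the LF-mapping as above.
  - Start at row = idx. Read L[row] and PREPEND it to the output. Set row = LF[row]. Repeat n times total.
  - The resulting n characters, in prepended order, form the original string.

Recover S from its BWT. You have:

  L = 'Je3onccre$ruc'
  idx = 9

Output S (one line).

Answer: occurrence3J$

Derivation:
LF mapping: 2 6 1 9 8 3 4 10 7 0 11 12 5
Walk LF starting at row 9, prepending L[row]:
  step 1: row=9, L[9]='$', prepend. Next row=LF[9]=0
  step 2: row=0, L[0]='J', prepend. Next row=LF[0]=2
  step 3: row=2, L[2]='3', prepend. Next row=LF[2]=1
  step 4: row=1, L[1]='e', prepend. Next row=LF[1]=6
  step 5: row=6, L[6]='c', prepend. Next row=LF[6]=4
  step 6: row=4, L[4]='n', prepend. Next row=LF[4]=8
  step 7: row=8, L[8]='e', prepend. Next row=LF[8]=7
  step 8: row=7, L[7]='r', prepend. Next row=LF[7]=10
  step 9: row=10, L[10]='r', prepend. Next row=LF[10]=11
  step 10: row=11, L[11]='u', prepend. Next row=LF[11]=12
  step 11: row=12, L[12]='c', prepend. Next row=LF[12]=5
  step 12: row=5, L[5]='c', prepend. Next row=LF[5]=3
  step 13: row=3, L[3]='o', prepend. Next row=LF[3]=9
Reversed output: occurrence3J$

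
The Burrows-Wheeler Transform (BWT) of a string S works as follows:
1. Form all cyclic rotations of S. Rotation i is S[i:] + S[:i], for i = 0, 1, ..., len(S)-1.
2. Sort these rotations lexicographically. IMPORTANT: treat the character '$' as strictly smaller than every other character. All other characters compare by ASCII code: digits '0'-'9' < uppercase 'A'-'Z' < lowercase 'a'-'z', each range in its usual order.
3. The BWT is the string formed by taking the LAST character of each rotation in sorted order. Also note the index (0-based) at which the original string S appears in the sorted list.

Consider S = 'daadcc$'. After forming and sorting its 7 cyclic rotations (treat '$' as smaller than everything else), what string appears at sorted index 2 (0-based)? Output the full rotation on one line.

All 7 rotations (rotation i = S[i:]+S[:i]):
  rot[0] = daadcc$
  rot[1] = aadcc$d
  rot[2] = adcc$da
  rot[3] = dcc$daa
  rot[4] = cc$daad
  rot[5] = c$daadc
  rot[6] = $daadcc
Sorted (with $ < everything):
  sorted[0] = $daadcc
  sorted[1] = aadcc$d
  sorted[2] = adcc$da
  sorted[3] = c$daadc
  sorted[4] = cc$daad
  sorted[5] = daadcc$
  sorted[6] = dcc$daa
sorted[2] = adcc$da

Answer: adcc$da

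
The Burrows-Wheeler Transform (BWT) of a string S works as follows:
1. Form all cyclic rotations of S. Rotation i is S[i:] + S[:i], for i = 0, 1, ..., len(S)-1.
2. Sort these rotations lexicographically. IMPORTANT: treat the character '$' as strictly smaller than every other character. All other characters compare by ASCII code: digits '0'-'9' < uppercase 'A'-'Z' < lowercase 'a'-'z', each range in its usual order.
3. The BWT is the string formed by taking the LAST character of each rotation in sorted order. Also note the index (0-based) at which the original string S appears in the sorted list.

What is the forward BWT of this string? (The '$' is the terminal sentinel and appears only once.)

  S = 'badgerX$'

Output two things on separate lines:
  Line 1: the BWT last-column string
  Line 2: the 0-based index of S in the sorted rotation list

Answer: Xrb$agde
3

Derivation:
All 8 rotations (rotation i = S[i:]+S[:i]):
  rot[0] = badgerX$
  rot[1] = adgerX$b
  rot[2] = dgerX$ba
  rot[3] = gerX$bad
  rot[4] = erX$badg
  rot[5] = rX$badge
  rot[6] = X$badger
  rot[7] = $badgerX
Sorted (with $ < everything):
  sorted[0] = $badgerX  (last char: 'X')
  sorted[1] = X$badger  (last char: 'r')
  sorted[2] = adgerX$b  (last char: 'b')
  sorted[3] = badgerX$  (last char: '$')
  sorted[4] = dgerX$ba  (last char: 'a')
  sorted[5] = erX$badg  (last char: 'g')
  sorted[6] = gerX$bad  (last char: 'd')
  sorted[7] = rX$badge  (last char: 'e')
Last column: Xrb$agde
Original string S is at sorted index 3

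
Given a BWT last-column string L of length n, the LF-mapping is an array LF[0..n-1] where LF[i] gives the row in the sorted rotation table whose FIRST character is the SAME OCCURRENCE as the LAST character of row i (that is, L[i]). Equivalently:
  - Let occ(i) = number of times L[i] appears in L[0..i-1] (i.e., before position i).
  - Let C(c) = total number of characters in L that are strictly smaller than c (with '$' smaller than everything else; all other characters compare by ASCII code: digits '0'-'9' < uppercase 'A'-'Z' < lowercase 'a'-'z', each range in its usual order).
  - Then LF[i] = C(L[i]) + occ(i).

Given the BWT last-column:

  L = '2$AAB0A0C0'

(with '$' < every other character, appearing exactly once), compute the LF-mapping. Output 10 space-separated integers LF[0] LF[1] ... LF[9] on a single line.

Answer: 4 0 5 6 8 1 7 2 9 3

Derivation:
Char counts: '$':1, '0':3, '2':1, 'A':3, 'B':1, 'C':1
C (first-col start): C('$')=0, C('0')=1, C('2')=4, C('A')=5, C('B')=8, C('C')=9
L[0]='2': occ=0, LF[0]=C('2')+0=4+0=4
L[1]='$': occ=0, LF[1]=C('$')+0=0+0=0
L[2]='A': occ=0, LF[2]=C('A')+0=5+0=5
L[3]='A': occ=1, LF[3]=C('A')+1=5+1=6
L[4]='B': occ=0, LF[4]=C('B')+0=8+0=8
L[5]='0': occ=0, LF[5]=C('0')+0=1+0=1
L[6]='A': occ=2, LF[6]=C('A')+2=5+2=7
L[7]='0': occ=1, LF[7]=C('0')+1=1+1=2
L[8]='C': occ=0, LF[8]=C('C')+0=9+0=9
L[9]='0': occ=2, LF[9]=C('0')+2=1+2=3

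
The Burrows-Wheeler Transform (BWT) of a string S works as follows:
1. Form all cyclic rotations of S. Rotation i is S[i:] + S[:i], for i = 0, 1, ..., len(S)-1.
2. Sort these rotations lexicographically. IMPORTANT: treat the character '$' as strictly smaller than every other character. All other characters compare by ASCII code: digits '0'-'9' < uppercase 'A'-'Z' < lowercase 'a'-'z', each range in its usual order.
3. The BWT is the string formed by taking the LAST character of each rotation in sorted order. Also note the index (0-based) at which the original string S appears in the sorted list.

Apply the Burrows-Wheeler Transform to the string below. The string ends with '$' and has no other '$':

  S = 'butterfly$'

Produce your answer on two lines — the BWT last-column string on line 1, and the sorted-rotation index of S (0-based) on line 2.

Answer: y$trfetubl
1

Derivation:
All 10 rotations (rotation i = S[i:]+S[:i]):
  rot[0] = butterfly$
  rot[1] = utterfly$b
  rot[2] = tterfly$bu
  rot[3] = terfly$but
  rot[4] = erfly$butt
  rot[5] = rfly$butte
  rot[6] = fly$butter
  rot[7] = ly$butterf
  rot[8] = y$butterfl
  rot[9] = $butterfly
Sorted (with $ < everything):
  sorted[0] = $butterfly  (last char: 'y')
  sorted[1] = butterfly$  (last char: '$')
  sorted[2] = erfly$butt  (last char: 't')
  sorted[3] = fly$butter  (last char: 'r')
  sorted[4] = ly$butterf  (last char: 'f')
  sorted[5] = rfly$butte  (last char: 'e')
  sorted[6] = terfly$but  (last char: 't')
  sorted[7] = tterfly$bu  (last char: 'u')
  sorted[8] = utterfly$b  (last char: 'b')
  sorted[9] = y$butterfl  (last char: 'l')
Last column: y$trfetubl
Original string S is at sorted index 1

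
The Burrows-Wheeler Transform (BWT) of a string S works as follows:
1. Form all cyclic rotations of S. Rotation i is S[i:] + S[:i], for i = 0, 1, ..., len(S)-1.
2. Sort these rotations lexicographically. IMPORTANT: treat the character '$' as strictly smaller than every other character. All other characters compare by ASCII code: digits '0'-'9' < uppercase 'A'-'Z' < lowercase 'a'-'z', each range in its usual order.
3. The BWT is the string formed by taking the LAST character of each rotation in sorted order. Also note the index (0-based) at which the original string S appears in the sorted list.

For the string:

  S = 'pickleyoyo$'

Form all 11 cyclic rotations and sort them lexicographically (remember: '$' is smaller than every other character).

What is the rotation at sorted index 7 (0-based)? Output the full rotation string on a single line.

Answer: oyo$pickley

Derivation:
All 11 rotations (rotation i = S[i:]+S[:i]):
  rot[0] = pickleyoyo$
  rot[1] = ickleyoyo$p
  rot[2] = ckleyoyo$pi
  rot[3] = kleyoyo$pic
  rot[4] = leyoyo$pick
  rot[5] = eyoyo$pickl
  rot[6] = yoyo$pickle
  rot[7] = oyo$pickley
  rot[8] = yo$pickleyo
  rot[9] = o$pickleyoy
  rot[10] = $pickleyoyo
Sorted (with $ < everything):
  sorted[0] = $pickleyoyo
  sorted[1] = ckleyoyo$pi
  sorted[2] = eyoyo$pickl
  sorted[3] = ickleyoyo$p
  sorted[4] = kleyoyo$pic
  sorted[5] = leyoyo$pick
  sorted[6] = o$pickleyoy
  sorted[7] = oyo$pickley
  sorted[8] = pickleyoyo$
  sorted[9] = yo$pickleyo
  sorted[10] = yoyo$pickle
sorted[7] = oyo$pickley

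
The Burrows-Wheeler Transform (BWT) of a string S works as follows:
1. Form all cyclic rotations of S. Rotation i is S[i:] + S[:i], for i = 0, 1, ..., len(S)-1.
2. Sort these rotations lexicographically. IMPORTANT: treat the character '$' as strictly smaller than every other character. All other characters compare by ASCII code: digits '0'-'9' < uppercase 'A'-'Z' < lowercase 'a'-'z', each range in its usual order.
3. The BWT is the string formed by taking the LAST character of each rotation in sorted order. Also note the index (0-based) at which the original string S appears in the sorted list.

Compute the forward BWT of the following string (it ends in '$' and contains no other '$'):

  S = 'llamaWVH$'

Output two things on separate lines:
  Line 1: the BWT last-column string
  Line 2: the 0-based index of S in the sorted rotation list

All 9 rotations (rotation i = S[i:]+S[:i]):
  rot[0] = llamaWVH$
  rot[1] = lamaWVH$l
  rot[2] = amaWVH$ll
  rot[3] = maWVH$lla
  rot[4] = aWVH$llam
  rot[5] = WVH$llama
  rot[6] = VH$llamaW
  rot[7] = H$llamaWV
  rot[8] = $llamaWVH
Sorted (with $ < everything):
  sorted[0] = $llamaWVH  (last char: 'H')
  sorted[1] = H$llamaWV  (last char: 'V')
  sorted[2] = VH$llamaW  (last char: 'W')
  sorted[3] = WVH$llama  (last char: 'a')
  sorted[4] = aWVH$llam  (last char: 'm')
  sorted[5] = amaWVH$ll  (last char: 'l')
  sorted[6] = lamaWVH$l  (last char: 'l')
  sorted[7] = llamaWVH$  (last char: '$')
  sorted[8] = maWVH$lla  (last char: 'a')
Last column: HVWamll$a
Original string S is at sorted index 7

Answer: HVWamll$a
7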